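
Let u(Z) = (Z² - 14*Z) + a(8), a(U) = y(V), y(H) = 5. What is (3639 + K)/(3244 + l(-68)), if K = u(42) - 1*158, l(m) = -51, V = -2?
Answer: 4662/3193 ≈ 1.4601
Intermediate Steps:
a(U) = 5
u(Z) = 5 + Z² - 14*Z (u(Z) = (Z² - 14*Z) + 5 = 5 + Z² - 14*Z)
K = 1023 (K = (5 + 42² - 14*42) - 1*158 = (5 + 1764 - 588) - 158 = 1181 - 158 = 1023)
(3639 + K)/(3244 + l(-68)) = (3639 + 1023)/(3244 - 51) = 4662/3193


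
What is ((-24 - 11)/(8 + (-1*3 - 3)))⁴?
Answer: 1500625/16 ≈ 93789.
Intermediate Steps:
((-24 - 11)/(8 + (-1*3 - 3)))⁴ = (-35/(8 + (-3 - 3)))⁴ = (-35/(8 - 6))⁴ = (-35/2)⁴ = 1500625/16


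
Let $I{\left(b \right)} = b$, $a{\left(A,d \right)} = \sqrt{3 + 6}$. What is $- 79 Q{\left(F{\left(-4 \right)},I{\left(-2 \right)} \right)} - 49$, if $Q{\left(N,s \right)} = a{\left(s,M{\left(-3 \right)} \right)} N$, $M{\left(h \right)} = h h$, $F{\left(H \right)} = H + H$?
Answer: $1847$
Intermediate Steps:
$F{\left(H \right)} = 2 H$
$M{\left(h \right)} = h^{2}$
$a{\left(A,d \right)} = 3$ ($a{\left(A,d \right)} = \sqrt{9} = 3$)
$Q{\left(N,s \right)} = 3 N$
$- 79 Q{\left(F{\left(-4 \right)},I{\left(-2 \right)} \right)} - 49 = - 79 \cdot 3 \cdot 2 \left(-4\right) - 49 = - 79 \cdot 3 \left(-8\right) - 49 = \left(-79\right) \left(-24\right) - 49 = 1896 - 49 = 1847$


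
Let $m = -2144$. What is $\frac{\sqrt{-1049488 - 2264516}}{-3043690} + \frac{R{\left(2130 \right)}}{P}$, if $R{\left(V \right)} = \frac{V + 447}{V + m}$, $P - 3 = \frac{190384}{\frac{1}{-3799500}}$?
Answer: $\frac{859}{3375698703986} - \frac{i \sqrt{828501}}{1521845} \approx 2.5447 \cdot 10^{-10} - 0.0005981 i$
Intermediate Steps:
$P = -723364007997$ ($P = 3 + \frac{190384}{\frac{1}{-3799500}} = 3 + \frac{190384}{- \frac{1}{3799500}} = 3 + 190384 \left(-3799500\right) = 3 - 723364008000 = -723364007997$)
$R{\left(V \right)} = \frac{447 + V}{-2144 + V}$ ($R{\left(V \right)} = \frac{V + 447}{V - 2144} = \frac{447 + V}{-2144 + V}$)
$\frac{\sqrt{-1049488 - 2264516}}{-3043690} + \frac{R{\left(2130 \right)}}{P} = \frac{\sqrt{-1049488 - 2264516}}{-3043690} + \frac{\frac{1}{-2144 + 2130} \left(447 + 2130\right)}{-723364007997} = \sqrt{-3314004} \left(- \frac{1}{3043690}\right) + \frac{1}{-14} \cdot 2577 \left(- \frac{1}{723364007997}\right) = 2 i \sqrt{828501} \left(- \frac{1}{3043690}\right) + \left(- \frac{1}{14}\right) 2577 \left(- \frac{1}{723364007997}\right) = - \frac{i \sqrt{828501}}{1521845} - - \frac{859}{3375698703986} = - \frac{i \sqrt{828501}}{1521845} + \frac{859}{3375698703986} = \frac{859}{3375698703986} - \frac{i \sqrt{828501}}{1521845}$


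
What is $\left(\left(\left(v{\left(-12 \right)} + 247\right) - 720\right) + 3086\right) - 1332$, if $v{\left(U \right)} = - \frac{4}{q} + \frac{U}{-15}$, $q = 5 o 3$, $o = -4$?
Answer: $\frac{19228}{15} \approx 1281.9$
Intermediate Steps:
$q = -60$ ($q = 5 \left(-4\right) 3 = \left(-20\right) 3 = -60$)
$v{\left(U \right)} = \frac{1}{15} - \frac{U}{15}$ ($v{\left(U \right)} = - \frac{4}{-60} + \frac{U}{-15} = \left(-4\right) \left(- \frac{1}{60}\right) + U \left(- \frac{1}{15}\right) = \frac{1}{15} - \frac{U}{15}$)
$\left(\left(\left(v{\left(-12 \right)} + 247\right) - 720\right) + 3086\right) - 1332 = \left(\left(\left(\left(\frac{1}{15} - - \frac{4}{5}\right) + 247\right) - 720\right) + 3086\right) - 1332 = \left(\left(\left(\left(\frac{1}{15} + \frac{4}{5}\right) + 247\right) - 720\right) + 3086\right) - 1332 = \left(\left(\left(\frac{13}{15} + 247\right) - 720\right) + 3086\right) - 1332 = \left(\left(\frac{3718}{15} - 720\right) + 3086\right) - 1332 = \left(- \frac{7082}{15} + 3086\right) - 1332 = \frac{39208}{15} - 1332 = \frac{19228}{15}$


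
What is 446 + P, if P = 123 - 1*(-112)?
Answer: 681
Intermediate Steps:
P = 235 (P = 123 + 112 = 235)
446 + P = 446 + 235 = 681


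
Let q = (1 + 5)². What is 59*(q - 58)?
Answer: -1298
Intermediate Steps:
q = 36 (q = 6² = 36)
59*(q - 58) = 59*(36 - 58) = 59*(-22) = -1298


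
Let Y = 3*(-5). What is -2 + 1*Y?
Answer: -17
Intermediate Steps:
Y = -15
-2 + 1*Y = -2 + 1*(-15) = -2 - 15 = -17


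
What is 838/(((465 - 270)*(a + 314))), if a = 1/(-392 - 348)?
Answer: 124024/9062001 ≈ 0.013686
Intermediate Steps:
a = -1/740 (a = 1/(-740) = -1/740 ≈ -0.0013514)
838/(((465 - 270)*(a + 314))) = 838/(((465 - 270)*(-1/740 + 314))) = 838/((195*(232359/740))) = 838/(9062001/148) = 838*(148/9062001) = 124024/9062001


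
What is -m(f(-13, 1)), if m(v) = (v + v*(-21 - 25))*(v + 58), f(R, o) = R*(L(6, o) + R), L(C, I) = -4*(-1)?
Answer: 921375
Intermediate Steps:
L(C, I) = 4
f(R, o) = R*(4 + R)
m(v) = -45*v*(58 + v) (m(v) = (v + v*(-46))*(58 + v) = (v - 46*v)*(58 + v) = (-45*v)*(58 + v) = -45*v*(58 + v))
-m(f(-13, 1)) = -(-45)*(-13*(4 - 13))*(58 - 13*(4 - 13)) = -(-45)*(-13*(-9))*(58 - 13*(-9)) = -(-45)*117*(58 + 117) = -(-45)*117*175 = -1*(-921375) = 921375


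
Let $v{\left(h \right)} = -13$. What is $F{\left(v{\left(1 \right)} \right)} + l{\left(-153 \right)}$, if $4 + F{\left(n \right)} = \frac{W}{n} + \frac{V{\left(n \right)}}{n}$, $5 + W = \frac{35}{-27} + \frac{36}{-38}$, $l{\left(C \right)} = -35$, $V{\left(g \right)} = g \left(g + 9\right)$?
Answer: $- \frac{283051}{6669} \approx -42.443$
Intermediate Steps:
$V{\left(g \right)} = g \left(9 + g\right)$
$W = - \frac{3716}{513}$ ($W = -5 + \left(\frac{35}{-27} + \frac{36}{-38}\right) = -5 + \left(35 \left(- \frac{1}{27}\right) + 36 \left(- \frac{1}{38}\right)\right) = -5 - \frac{1151}{513} = - \frac{3716}{513} \approx -7.2437$)
$F{\left(n \right)} = 5 + n - \frac{3716}{513 n}$ ($F{\left(n \right)} = -4 + \left(- \frac{3716}{513 n} + \frac{n \left(9 + n\right)}{n}\right) = -4 - \left(-9 - n + \frac{3716}{513 n}\right) = -4 + \left(9 + n - \frac{3716}{513 n}\right) = 5 + n - \frac{3716}{513 n}$)
$F{\left(v{\left(1 \right)} \right)} + l{\left(-153 \right)} = \left(5 - 13 - \frac{3716}{513 \left(-13\right)}\right) - 35 = \left(5 - 13 - - \frac{3716}{6669}\right) - 35 = \left(5 - 13 + \frac{3716}{6669}\right) - 35 = - \frac{49636}{6669} - 35 = - \frac{283051}{6669}$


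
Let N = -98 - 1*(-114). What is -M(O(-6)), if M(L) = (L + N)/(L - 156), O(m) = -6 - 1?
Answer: 9/163 ≈ 0.055215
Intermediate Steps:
N = 16 (N = -98 + 114 = 16)
O(m) = -7
M(L) = (16 + L)/(-156 + L) (M(L) = (L + 16)/(L - 156) = (16 + L)/(-156 + L))
-M(O(-6)) = -(16 - 7)/(-156 - 7) = -9/(-163) = -(-1)*9/163 = -1*(-9/163) = 9/163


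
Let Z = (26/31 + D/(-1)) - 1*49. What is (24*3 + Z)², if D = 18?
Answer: 32761/961 ≈ 34.091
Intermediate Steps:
Z = -2051/31 (Z = (26/31 + 18/(-1)) - 1*49 = (26*(1/31) + 18*(-1)) - 49 = (26/31 - 18) - 49 = -532/31 - 49 = -2051/31 ≈ -66.161)
(24*3 + Z)² = (24*3 - 2051/31)² = (72 - 2051/31)² = (181/31)² = 32761/961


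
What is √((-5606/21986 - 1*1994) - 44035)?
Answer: 20*I*√13906134007/10993 ≈ 214.54*I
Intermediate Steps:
√((-5606/21986 - 1*1994) - 44035) = √((-5606*1/21986 - 1994) - 44035) = √((-2803/10993 - 1994) - 44035) = √(-21922845/10993 - 44035) = √(-505999600/10993) = 20*I*√13906134007/10993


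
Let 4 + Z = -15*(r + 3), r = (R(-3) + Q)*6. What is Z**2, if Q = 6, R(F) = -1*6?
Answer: 2401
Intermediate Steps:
R(F) = -6
r = 0 (r = (-6 + 6)*6 = 0*6 = 0)
Z = -49 (Z = -4 - 15*(0 + 3) = -4 - 15*3 = -4 - 45 = -49)
Z**2 = (-49)**2 = 2401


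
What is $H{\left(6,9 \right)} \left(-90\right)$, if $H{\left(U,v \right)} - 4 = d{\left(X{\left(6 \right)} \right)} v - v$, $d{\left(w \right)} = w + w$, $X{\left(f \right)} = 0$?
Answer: $450$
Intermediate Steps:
$d{\left(w \right)} = 2 w$
$H{\left(U,v \right)} = 4 - v$ ($H{\left(U,v \right)} = 4 - \left(v - 2 \cdot 0 v\right) = 4 + \left(0 v - v\right) = 4 + \left(0 - v\right) = 4 - v$)
$H{\left(6,9 \right)} \left(-90\right) = \left(4 - 9\right) \left(-90\right) = \left(-5\right) \left(-90\right) = 450$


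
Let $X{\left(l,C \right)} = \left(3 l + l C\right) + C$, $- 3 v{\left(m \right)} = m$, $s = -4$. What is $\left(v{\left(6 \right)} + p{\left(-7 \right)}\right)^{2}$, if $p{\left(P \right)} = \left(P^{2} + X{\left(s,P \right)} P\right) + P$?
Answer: $529$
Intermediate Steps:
$v{\left(m \right)} = - \frac{m}{3}$
$X{\left(l,C \right)} = C + 3 l + C l$ ($X{\left(l,C \right)} = \left(3 l + C l\right) + C = C + 3 l + C l$)
$p{\left(P \right)} = P + P^{2} + P \left(-12 - 3 P\right)$ ($p{\left(P \right)} = \left(P^{2} + \left(P + 3 \left(-4\right) + P \left(-4\right)\right) P\right) + P = \left(P^{2} + \left(P - 12 - 4 P\right) P\right) + P = \left(P^{2} + \left(-12 - 3 P\right) P\right) + P = \left(P^{2} + P \left(-12 - 3 P\right)\right) + P = P + P^{2} + P \left(-12 - 3 P\right)$)
$\left(v{\left(6 \right)} + p{\left(-7 \right)}\right)^{2} = \left(\left(- \frac{1}{3}\right) 6 - 7 \left(-11 - -14\right)\right)^{2} = \left(-2 - 7 \left(-11 + 14\right)\right)^{2} = \left(-2 - 21\right)^{2} = \left(-23\right)^{2} = 529$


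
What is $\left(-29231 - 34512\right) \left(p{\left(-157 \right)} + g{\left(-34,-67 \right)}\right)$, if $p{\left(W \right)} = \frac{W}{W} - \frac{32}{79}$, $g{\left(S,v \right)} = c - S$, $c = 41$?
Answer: $- \frac{380673196}{79} \approx -4.8186 \cdot 10^{6}$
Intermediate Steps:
$g{\left(S,v \right)} = 41 - S$
$p{\left(W \right)} = \frac{47}{79}$ ($p{\left(W \right)} = 1 - \frac{32}{79} = \frac{47}{79}$)
$\left(-29231 - 34512\right) \left(p{\left(-157 \right)} + g{\left(-34,-67 \right)}\right) = \left(-29231 - 34512\right) \left(\frac{47}{79} + \left(41 - -34\right)\right) = - 63743 \left(\frac{47}{79} + \left(41 + 34\right)\right) = - 63743 \left(\frac{47}{79} + 75\right) = \left(-63743\right) \frac{5972}{79} = - \frac{380673196}{79}$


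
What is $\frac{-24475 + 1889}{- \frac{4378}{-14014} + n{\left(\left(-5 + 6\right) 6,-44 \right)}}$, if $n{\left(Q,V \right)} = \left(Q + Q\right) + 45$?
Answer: $- \frac{7193641}{18254} \approx -394.09$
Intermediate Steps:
$n{\left(Q,V \right)} = 45 + 2 Q$ ($n{\left(Q,V \right)} = 2 Q + 45 = 45 + 2 Q$)
$\frac{-24475 + 1889}{- \frac{4378}{-14014} + n{\left(\left(-5 + 6\right) 6,-44 \right)}} = \frac{-24475 + 1889}{- \frac{4378}{-14014} + \left(45 + 2 \left(-5 + 6\right) 6\right)} = - \frac{22586}{\left(-4378\right) \left(- \frac{1}{14014}\right) + \left(45 + 2 \cdot 1 \cdot 6\right)} = - \frac{22586}{\frac{199}{637} + \left(45 + 2 \cdot 6\right)} = - \frac{22586}{\frac{199}{637} + \left(45 + 12\right)} = - \frac{22586}{\frac{199}{637} + 57} = - \frac{22586}{\frac{36508}{637}} = \left(-22586\right) \frac{637}{36508} = - \frac{7193641}{18254}$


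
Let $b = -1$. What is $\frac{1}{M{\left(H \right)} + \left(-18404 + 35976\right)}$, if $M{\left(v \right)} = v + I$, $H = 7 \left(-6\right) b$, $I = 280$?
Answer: $\frac{1}{17894} \approx 5.5885 \cdot 10^{-5}$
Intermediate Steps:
$H = 42$ ($H = 7 \left(-6\right) \left(-1\right) = \left(-42\right) \left(-1\right) = 42$)
$M{\left(v \right)} = 280 + v$ ($M{\left(v \right)} = v + 280 = 280 + v$)
$\frac{1}{M{\left(H \right)} + \left(-18404 + 35976\right)} = \frac{1}{\left(280 + 42\right) + \left(-18404 + 35976\right)} = \frac{1}{322 + 17572} = \frac{1}{17894}$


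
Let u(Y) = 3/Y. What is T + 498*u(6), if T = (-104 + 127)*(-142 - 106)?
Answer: -5455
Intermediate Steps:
T = -5704 (T = 23*(-248) = -5704)
T + 498*u(6) = -5704 + 498*(3/6) = -5704 + 498*(3*(1/6)) = -5704 + 498*(1/2) = -5704 + 249 = -5455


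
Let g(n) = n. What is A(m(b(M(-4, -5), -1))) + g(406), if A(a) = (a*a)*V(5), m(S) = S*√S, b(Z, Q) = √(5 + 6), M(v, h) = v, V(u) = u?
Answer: 406 + 55*√11 ≈ 588.41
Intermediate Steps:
b(Z, Q) = √11
m(S) = S^(3/2)
A(a) = 5*a² (A(a) = (a*a)*5 = a²*5 = 5*a²)
A(m(b(M(-4, -5), -1))) + g(406) = 5*((√11)^(3/2))² + 406 = 5*(11^(¾))² + 406 = 5*(11*√11) + 406 = 55*√11 + 406 = 406 + 55*√11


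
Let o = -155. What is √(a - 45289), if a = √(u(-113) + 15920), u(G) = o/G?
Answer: √(-578295241 + 113*√203299995)/113 ≈ 212.52*I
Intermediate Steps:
u(G) = -155/G
a = √203299995/113 (a = √(-155/(-113) + 15920) = √(-155*(-1/113) + 15920) = √(155/113 + 15920) = √(1799115/113) = √203299995/113 ≈ 126.18)
√(a - 45289) = √(√203299995/113 - 45289) = √(-45289 + √203299995/113)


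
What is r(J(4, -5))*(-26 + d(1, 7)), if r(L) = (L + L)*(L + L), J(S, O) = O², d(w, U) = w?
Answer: -62500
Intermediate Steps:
r(L) = 4*L² (r(L) = (2*L)*(2*L) = 4*L²)
r(J(4, -5))*(-26 + d(1, 7)) = (4*((-5)²)²)*(-26 + 1) = (4*25²)*(-25) = (4*625)*(-25) = 2500*(-25) = -62500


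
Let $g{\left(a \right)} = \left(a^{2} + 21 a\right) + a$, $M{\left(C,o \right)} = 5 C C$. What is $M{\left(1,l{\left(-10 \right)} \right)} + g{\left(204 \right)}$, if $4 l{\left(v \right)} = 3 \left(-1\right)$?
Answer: $46109$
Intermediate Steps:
$l{\left(v \right)} = - \frac{3}{4}$ ($l{\left(v \right)} = \frac{3 \left(-1\right)}{4} = \frac{1}{4} \left(-3\right) = - \frac{3}{4}$)
$M{\left(C,o \right)} = 5 C^{2}$
$g{\left(a \right)} = a^{2} + 22 a$
$M{\left(1,l{\left(-10 \right)} \right)} + g{\left(204 \right)} = 5 \cdot 1^{2} + 204 \left(22 + 204\right) = 5 \cdot 1 + 204 \cdot 226 = 5 + 46104 = 46109$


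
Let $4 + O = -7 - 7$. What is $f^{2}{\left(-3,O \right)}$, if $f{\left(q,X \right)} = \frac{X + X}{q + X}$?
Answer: $\frac{144}{49} \approx 2.9388$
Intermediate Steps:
$O = -18$ ($O = -4 - 14 = -18$)
$f{\left(q,X \right)} = \frac{2 X}{X + q}$
$f^{2}{\left(-3,O \right)} = \left(2 \left(-18\right) \frac{1}{-18 - 3}\right)^{2} = \left(2 \left(-18\right) \frac{1}{-21}\right)^{2} = \left(2 \left(-18\right) \left(- \frac{1}{21}\right)\right)^{2} = \left(\frac{12}{7}\right)^{2} = \frac{144}{49}$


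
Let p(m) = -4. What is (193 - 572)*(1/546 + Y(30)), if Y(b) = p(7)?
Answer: 827357/546 ≈ 1515.3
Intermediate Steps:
Y(b) = -4
(193 - 572)*(1/546 + Y(30)) = (193 - 572)*(1/546 - 4) = -379*(1/546 - 4) = -379*(-2183/546) = 827357/546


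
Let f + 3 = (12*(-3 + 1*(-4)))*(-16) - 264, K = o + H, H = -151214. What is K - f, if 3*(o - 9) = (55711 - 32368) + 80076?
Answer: -117809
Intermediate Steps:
o = 34482 (o = 9 + ((55711 - 32368) + 80076)/3 = 9 + (23343 + 80076)/3 = 9 + (⅓)*103419 = 9 + 34473 = 34482)
K = -116732 (K = 34482 - 151214 = -116732)
f = 1077 (f = -3 + ((12*(-3 + 1*(-4)))*(-16) - 264) = -3 + ((12*(-3 - 4))*(-16) - 264) = -3 + ((12*(-7))*(-16) - 264) = -3 + (-84*(-16) - 264) = -3 + (1344 - 264) = -3 + 1080 = 1077)
K - f = -116732 - 1*1077 = -116732 - 1077 = -117809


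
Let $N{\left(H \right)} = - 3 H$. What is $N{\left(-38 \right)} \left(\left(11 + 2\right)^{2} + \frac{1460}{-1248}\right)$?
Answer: $\frac{994897}{52} \approx 19133.0$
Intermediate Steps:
$N{\left(-38 \right)} \left(\left(11 + 2\right)^{2} + \frac{1460}{-1248}\right) = \left(-3\right) \left(-38\right) \left(\left(11 + 2\right)^{2} + \frac{1460}{-1248}\right) = 114 \left(13^{2} + 1460 \left(- \frac{1}{1248}\right)\right) = 114 \left(169 - \frac{365}{312}\right) = 114 \cdot \frac{52363}{312} = \frac{994897}{52}$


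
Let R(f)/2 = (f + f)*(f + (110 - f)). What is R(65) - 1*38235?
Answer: -9635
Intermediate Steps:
R(f) = 440*f (R(f) = 2*((f + f)*(f + (110 - f))) = 2*((2*f)*110) = 2*(220*f) = 440*f)
R(65) - 1*38235 = 440*65 - 1*38235 = 28600 - 38235 = -9635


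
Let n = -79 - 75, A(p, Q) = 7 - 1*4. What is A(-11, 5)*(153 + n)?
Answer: -3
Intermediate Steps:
A(p, Q) = 3 (A(p, Q) = 7 - 4 = 3)
n = -154
A(-11, 5)*(153 + n) = 3*(153 - 154) = 3*(-1) = -3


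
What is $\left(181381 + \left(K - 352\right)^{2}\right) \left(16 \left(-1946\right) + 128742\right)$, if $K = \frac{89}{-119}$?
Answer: $\frac{422693018941220}{14161} \approx 2.9849 \cdot 10^{10}$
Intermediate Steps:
$K = - \frac{89}{119}$ ($K = 89 \left(- \frac{1}{119}\right) = - \frac{89}{119} \approx -0.7479$)
$\left(181381 + \left(K - 352\right)^{2}\right) \left(16 \left(-1946\right) + 128742\right) = \left(181381 + \left(- \frac{89}{119} - 352\right)^{2}\right) \left(16 \left(-1946\right) + 128742\right) = \left(181381 + \left(- \frac{41977}{119}\right)^{2}\right) \left(-31136 + 128742\right) = \left(181381 + \frac{1762068529}{14161}\right) 97606 = \frac{4330604870}{14161} \cdot 97606 = \frac{422693018941220}{14161}$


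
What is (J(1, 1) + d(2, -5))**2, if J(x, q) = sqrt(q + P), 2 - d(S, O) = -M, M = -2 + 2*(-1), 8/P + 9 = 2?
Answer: (-14 + I*sqrt(7))**2/49 ≈ 3.8571 - 1.5119*I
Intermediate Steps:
P = -8/7 (P = 8/(-9 + 2) = 8/(-7) = 8*(-1/7) = -8/7 ≈ -1.1429)
M = -4 (M = -2 - 2 = -4)
d(S, O) = -2 (d(S, O) = 2 - (-1)*(-4) = 2 - 1*4 = 2 - 4 = -2)
J(x, q) = sqrt(-8/7 + q) (J(x, q) = sqrt(q - 8/7) = sqrt(-8/7 + q))
(J(1, 1) + d(2, -5))**2 = (sqrt(-56 + 49*1)/7 - 2)**2 = (sqrt(-56 + 49)/7 - 2)**2 = (sqrt(-7)/7 - 2)**2 = ((I*sqrt(7))/7 - 2)**2 = (I*sqrt(7)/7 - 2)**2 = (-2 + I*sqrt(7)/7)**2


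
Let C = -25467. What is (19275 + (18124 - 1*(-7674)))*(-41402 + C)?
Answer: -3013986437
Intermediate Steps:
(19275 + (18124 - 1*(-7674)))*(-41402 + C) = (19275 + (18124 - 1*(-7674)))*(-41402 - 25467) = (19275 + (18124 + 7674))*(-66869) = (19275 + 25798)*(-66869) = 45073*(-66869) = -3013986437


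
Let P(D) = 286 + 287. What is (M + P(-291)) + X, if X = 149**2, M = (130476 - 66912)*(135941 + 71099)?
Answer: 13160313334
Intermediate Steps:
P(D) = 573
M = 13160290560 (M = 63564*207040 = 13160290560)
X = 22201
(M + P(-291)) + X = (13160290560 + 573) + 22201 = 13160291133 + 22201 = 13160313334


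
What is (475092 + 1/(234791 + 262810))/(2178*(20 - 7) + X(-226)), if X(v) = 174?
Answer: 236406254293/14175657288 ≈ 16.677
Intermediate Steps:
(475092 + 1/(234791 + 262810))/(2178*(20 - 7) + X(-226)) = (475092 + 1/(234791 + 262810))/(2178*(20 - 7) + 174) = (475092 + 1/497601)/(2178*13 + 174) = (475092 + 1/497601)/(28314 + 174) = (236406254293/497601)/28488 = (236406254293/497601)*(1/28488) = 236406254293/14175657288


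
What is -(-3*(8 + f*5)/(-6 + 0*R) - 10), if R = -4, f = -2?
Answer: 11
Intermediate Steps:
-(-3*(8 + f*5)/(-6 + 0*R) - 10) = -(-3*(8 - 2*5)/(-6 + 0*(-4)) - 10) = -(-3*(8 - 10)/(-6 + 0) - 10) = -(-(-6)/(-6) - 10) = -(-(-6)*(-1)/6 - 10) = -(-3*⅓ - 10) = -(-1 - 10) = -1*(-11) = 11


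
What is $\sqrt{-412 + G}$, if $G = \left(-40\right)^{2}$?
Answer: $6 \sqrt{33} \approx 34.467$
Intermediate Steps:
$G = 1600$
$\sqrt{-412 + G} = \sqrt{-412 + 1600} = \sqrt{1188} = 6 \sqrt{33}$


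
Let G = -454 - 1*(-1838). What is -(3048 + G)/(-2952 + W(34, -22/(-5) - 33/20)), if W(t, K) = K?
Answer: 17728/11797 ≈ 1.5028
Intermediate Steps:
G = 1384 (G = -454 + 1838 = 1384)
-(3048 + G)/(-2952 + W(34, -22/(-5) - 33/20)) = -(3048 + 1384)/(-2952 + (-22/(-5) - 33/20)) = -4432/(-2952 + (-22*(-1/5) - 33*1/20)) = -4432/(-2952 + (22/5 - 33/20)) = -4432/(-2952 + 11/4) = -4432/(-11797/4) = -4432*(-4)/11797 = -1*(-17728/11797) = 17728/11797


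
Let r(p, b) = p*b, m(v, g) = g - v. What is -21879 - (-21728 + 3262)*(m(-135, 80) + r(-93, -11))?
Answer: 22839029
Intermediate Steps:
r(p, b) = b*p
-21879 - (-21728 + 3262)*(m(-135, 80) + r(-93, -11)) = -21879 - (-21728 + 3262)*((80 - 1*(-135)) - 11*(-93)) = -21879 - (-18466)*((80 + 135) + 1023) = -21879 - (-18466)*(215 + 1023) = -21879 - (-18466)*1238 = -21879 - 1*(-22860908) = -21879 + 22860908 = 22839029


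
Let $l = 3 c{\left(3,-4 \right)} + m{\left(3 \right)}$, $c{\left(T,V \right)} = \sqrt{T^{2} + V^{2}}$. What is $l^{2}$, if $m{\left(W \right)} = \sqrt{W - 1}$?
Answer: $\left(15 + \sqrt{2}\right)^{2} \approx 269.43$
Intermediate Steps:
$m{\left(W \right)} = \sqrt{-1 + W}$
$l = 15 + \sqrt{2}$ ($l = 3 \sqrt{3^{2} + \left(-4\right)^{2}} + \sqrt{-1 + 3} = 3 \sqrt{9 + 16} + \sqrt{2} = 3 \sqrt{25} + \sqrt{2} = 3 \cdot 5 + \sqrt{2} = 15 + \sqrt{2} \approx 16.414$)
$l^{2} = \left(15 + \sqrt{2}\right)^{2}$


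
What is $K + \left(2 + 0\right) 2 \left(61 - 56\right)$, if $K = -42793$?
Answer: $-42773$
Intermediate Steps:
$K + \left(2 + 0\right) 2 \left(61 - 56\right) = -42793 + \left(2 + 0\right) 2 \left(61 - 56\right) = -42793 + 2 \cdot 2 \cdot 5 = -42793 + 4 \cdot 5 = -42793 + 20 = -42773$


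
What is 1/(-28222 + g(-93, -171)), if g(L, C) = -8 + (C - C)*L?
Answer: -1/28230 ≈ -3.5423e-5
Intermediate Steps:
g(L, C) = -8 (g(L, C) = -8 + 0*L = -8 + 0 = -8)
1/(-28222 + g(-93, -171)) = 1/(-28222 - 8) = 1/(-28230) = -1/28230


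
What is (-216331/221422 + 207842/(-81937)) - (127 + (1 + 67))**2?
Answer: -689938180396821/18142654414 ≈ -38029.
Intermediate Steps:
(-216331/221422 + 207842/(-81937)) - (127 + (1 + 67))**2 = (-216331*1/221422 + 207842*(-1/81937)) - (127 + 68)**2 = (-216331/221422 - 207842/81937) - 1*195**2 = -63746304471/18142654414 - 1*38025 = -63746304471/18142654414 - 38025 = -689938180396821/18142654414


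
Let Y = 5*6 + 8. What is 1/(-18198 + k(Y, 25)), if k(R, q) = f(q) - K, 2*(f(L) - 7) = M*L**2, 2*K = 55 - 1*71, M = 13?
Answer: -2/28241 ≈ -7.0819e-5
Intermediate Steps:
K = -8 (K = (55 - 1*71)/2 = (55 - 71)/2 = (1/2)*(-16) = -8)
f(L) = 7 + 13*L**2/2 (f(L) = 7 + (13*L**2)/2 = 7 + 13*L**2/2)
Y = 38 (Y = 30 + 8 = 38)
k(R, q) = 15 + 13*q**2/2 (k(R, q) = (7 + 13*q**2/2) - 1*(-8) = (7 + 13*q**2/2) + 8 = 15 + 13*q**2/2)
1/(-18198 + k(Y, 25)) = 1/(-18198 + (15 + (13/2)*25**2)) = 1/(-18198 + (15 + (13/2)*625)) = 1/(-18198 + (15 + 8125/2)) = 1/(-18198 + 8155/2) = 1/(-28241/2) = -2/28241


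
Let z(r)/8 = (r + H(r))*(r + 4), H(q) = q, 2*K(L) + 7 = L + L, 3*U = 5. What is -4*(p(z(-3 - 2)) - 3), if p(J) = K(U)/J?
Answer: 1451/120 ≈ 12.092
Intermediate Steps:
U = 5/3 (U = (⅓)*5 = 5/3 ≈ 1.6667)
K(L) = -7/2 + L (K(L) = -7/2 + (L + L)/2 = -7/2 + (2*L)/2 = -7/2 + L)
z(r) = 16*r*(4 + r) (z(r) = 8*((r + r)*(r + 4)) = 8*((2*r)*(4 + r)) = 8*(2*r*(4 + r)) = 16*r*(4 + r))
p(J) = -11/(6*J) (p(J) = (-7/2 + 5/3)/J = -11/(6*J))
-4*(p(z(-3 - 2)) - 3) = -4*(-11*1/(16*(-3 - 2)*(4 + (-3 - 2)))/6 - 3) = -4*(-11*(-1/(80*(4 - 5)))/6 - 3) = -4*(-11/(6*(16*(-5)*(-1))) - 3) = -4*(-11/6/80 - 3) = -4*(-11/6*1/80 - 3) = -4*(-11/480 - 3) = -4*(-1451/480) = 1451/120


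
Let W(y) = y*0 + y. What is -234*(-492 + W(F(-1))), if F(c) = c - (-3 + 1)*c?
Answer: 115830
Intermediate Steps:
F(c) = 3*c (F(c) = c - (-2)*c = c + 2*c = 3*c)
W(y) = y (W(y) = 0 + y = y)
-234*(-492 + W(F(-1))) = -234*(-492 + 3*(-1)) = -234*(-492 - 3) = -234*(-495) = 115830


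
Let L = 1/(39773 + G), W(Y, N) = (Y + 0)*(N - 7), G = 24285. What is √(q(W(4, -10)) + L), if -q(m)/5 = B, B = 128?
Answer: I*√2626193448902/64058 ≈ 25.298*I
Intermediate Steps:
W(Y, N) = Y*(-7 + N)
q(m) = -640 (q(m) = -5*128 = -640)
L = 1/64058 (L = 1/(39773 + 24285) = 1/64058 ≈ 1.5611e-5)
√(q(W(4, -10)) + L) = √(-640 + 1/64058) = √(-40997119/64058) = I*√2626193448902/64058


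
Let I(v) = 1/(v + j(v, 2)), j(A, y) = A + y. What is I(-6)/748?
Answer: -1/7480 ≈ -0.00013369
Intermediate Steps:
I(v) = 1/(2 + 2*v) (I(v) = 1/(v + (v + 2)) = 1/(v + (2 + v)) = 1/(2 + 2*v))
I(-6)/748 = (1/(2*(1 - 6)))/748 = ((½)/(-5))*(1/748) = ((½)*(-⅕))*(1/748) = -⅒*1/748 = -1/7480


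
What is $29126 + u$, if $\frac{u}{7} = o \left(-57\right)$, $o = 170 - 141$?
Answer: $17555$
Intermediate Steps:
$o = 29$ ($o = 170 - 141 = 29$)
$u = -11571$ ($u = 7 \cdot 29 \left(-57\right) = 7 \left(-1653\right) = -11571$)
$29126 + u = 29126 - 11571 = 17555$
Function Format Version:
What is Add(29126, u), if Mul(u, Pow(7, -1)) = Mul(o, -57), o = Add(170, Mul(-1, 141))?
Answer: 17555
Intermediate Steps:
o = 29 (o = Add(170, -141) = 29)
u = -11571 (u = Mul(7, Mul(29, -57)) = Mul(7, -1653) = -11571)
Add(29126, u) = Add(29126, -11571) = 17555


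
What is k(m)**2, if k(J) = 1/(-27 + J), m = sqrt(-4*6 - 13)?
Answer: (27 - I*sqrt(37))**(-2) ≈ 0.0011794 + 0.0005598*I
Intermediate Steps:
m = I*sqrt(37) (m = sqrt(-24 - 13) = sqrt(-37) = I*sqrt(37) ≈ 6.0828*I)
k(m)**2 = (1/(-27 + I*sqrt(37)))**2 = (-27 + I*sqrt(37))**(-2)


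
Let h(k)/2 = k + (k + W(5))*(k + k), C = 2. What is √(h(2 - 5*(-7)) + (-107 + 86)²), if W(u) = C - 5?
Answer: 43*√3 ≈ 74.478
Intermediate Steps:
W(u) = -3 (W(u) = 2 - 5 = -3)
h(k) = 2*k + 4*k*(-3 + k) (h(k) = 2*(k + (k - 3)*(k + k)) = 2*(k + (-3 + k)*(2*k)) = 2*(k + 2*k*(-3 + k)) = 2*k + 4*k*(-3 + k))
√(h(2 - 5*(-7)) + (-107 + 86)²) = √(2*(2 - 5*(-7))*(-5 + 2*(2 - 5*(-7))) + (-107 + 86)²) = √(2*(2 + 35)*(-5 + 2*(2 + 35)) + (-21)²) = √(2*37*(-5 + 2*37) + 441) = √(2*37*(-5 + 74) + 441) = √(2*37*69 + 441) = √(5106 + 441) = √5547 = 43*√3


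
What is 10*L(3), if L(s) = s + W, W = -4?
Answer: -10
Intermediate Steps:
L(s) = -4 + s (L(s) = s - 4 = -4 + s)
10*L(3) = 10*(-4 + 3) = 10*(-1) = -10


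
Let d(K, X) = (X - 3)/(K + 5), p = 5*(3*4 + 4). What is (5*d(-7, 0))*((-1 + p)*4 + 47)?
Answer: 5445/2 ≈ 2722.5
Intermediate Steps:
p = 80 (p = 5*(12 + 4) = 5*16 = 80)
d(K, X) = (-3 + X)/(5 + K)
(5*d(-7, 0))*((-1 + p)*4 + 47) = (5*((-3 + 0)/(5 - 7)))*((-1 + 80)*4 + 47) = (5*(-3/(-2)))*(79*4 + 47) = (5*(-½*(-3)))*(316 + 47) = (5*(3/2))*363 = (15/2)*363 = 5445/2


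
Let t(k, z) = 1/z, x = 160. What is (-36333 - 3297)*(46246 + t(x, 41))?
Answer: -75141927810/41 ≈ -1.8327e+9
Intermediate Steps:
(-36333 - 3297)*(46246 + t(x, 41)) = (-36333 - 3297)*(46246 + 1/41) = -39630*(46246 + 1/41) = -39630*1896087/41 = -75141927810/41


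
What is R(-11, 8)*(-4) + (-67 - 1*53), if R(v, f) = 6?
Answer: -144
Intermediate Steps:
R(-11, 8)*(-4) + (-67 - 1*53) = 6*(-4) + (-67 - 1*53) = -24 + (-67 - 53) = -24 - 120 = -144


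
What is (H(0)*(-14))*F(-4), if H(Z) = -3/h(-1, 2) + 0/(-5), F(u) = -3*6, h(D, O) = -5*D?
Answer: -756/5 ≈ -151.20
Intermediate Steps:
F(u) = -18
H(Z) = -⅗ (H(Z) = -3/((-5*(-1))) + 0/(-5) = -3/5 + 0*(-⅕) = -3*⅕ + 0 = -⅗ + 0 = -⅗)
(H(0)*(-14))*F(-4) = -⅗*(-14)*(-18) = (42/5)*(-18) = -756/5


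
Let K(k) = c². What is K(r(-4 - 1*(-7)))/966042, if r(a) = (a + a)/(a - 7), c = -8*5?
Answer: 800/483021 ≈ 0.0016562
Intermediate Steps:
c = -40
r(a) = 2*a/(-7 + a) (r(a) = (2*a)/(-7 + a) = 2*a/(-7 + a))
K(k) = 1600 (K(k) = (-40)² = 1600)
K(r(-4 - 1*(-7)))/966042 = 1600/966042 = 1600*(1/966042) = 800/483021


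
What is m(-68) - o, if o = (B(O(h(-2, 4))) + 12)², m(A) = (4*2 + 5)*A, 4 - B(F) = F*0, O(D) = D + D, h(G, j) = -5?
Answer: -1140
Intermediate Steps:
O(D) = 2*D
B(F) = 4 (B(F) = 4 - F*0 = 4 - 1*0 = 4 + 0 = 4)
m(A) = 13*A (m(A) = (8 + 5)*A = 13*A)
o = 256 (o = (4 + 12)² = 16² = 256)
m(-68) - o = 13*(-68) - 1*256 = -884 - 256 = -1140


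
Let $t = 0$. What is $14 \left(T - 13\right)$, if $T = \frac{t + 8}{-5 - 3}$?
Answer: $-196$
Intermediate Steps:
$T = -1$ ($T = \frac{0 + 8}{-5 - 3} = \frac{8}{-8} = 8 \left(- \frac{1}{8}\right) = -1$)
$14 \left(T - 13\right) = 14 \left(-1 - 13\right) = 14 \left(-14\right) = -196$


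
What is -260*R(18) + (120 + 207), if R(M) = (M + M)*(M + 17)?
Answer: -327273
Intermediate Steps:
R(M) = 2*M*(17 + M) (R(M) = (2*M)*(17 + M) = 2*M*(17 + M))
-260*R(18) + (120 + 207) = -520*18*(17 + 18) + (120 + 207) = -520*18*35 + 327 = -260*1260 + 327 = -327600 + 327 = -327273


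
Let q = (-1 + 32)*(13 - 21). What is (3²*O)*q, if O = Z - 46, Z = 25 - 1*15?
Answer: 80352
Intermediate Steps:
Z = 10 (Z = 25 - 15 = 10)
q = -248 (q = 31*(-8) = -248)
O = -36 (O = 10 - 46 = -36)
(3²*O)*q = (3²*(-36))*(-248) = (9*(-36))*(-248) = -324*(-248) = 80352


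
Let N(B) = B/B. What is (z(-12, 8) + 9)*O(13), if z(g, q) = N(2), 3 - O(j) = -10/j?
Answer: 490/13 ≈ 37.692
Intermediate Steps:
N(B) = 1
O(j) = 3 + 10/j (O(j) = 3 - (-10)/j = 3 + 10/j)
z(g, q) = 1
(z(-12, 8) + 9)*O(13) = (1 + 9)*(3 + 10/13) = 10*(3 + 10*(1/13)) = 10*(3 + 10/13) = 10*(49/13) = 490/13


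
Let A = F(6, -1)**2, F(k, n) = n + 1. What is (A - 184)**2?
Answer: 33856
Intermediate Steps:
F(k, n) = 1 + n
A = 0 (A = (1 - 1)**2 = 0**2 = 0)
(A - 184)**2 = (0 - 184)**2 = (-184)**2 = 33856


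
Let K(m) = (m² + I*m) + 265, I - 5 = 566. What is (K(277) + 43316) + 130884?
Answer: 409361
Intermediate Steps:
I = 571 (I = 5 + 566 = 571)
K(m) = 265 + m² + 571*m (K(m) = (m² + 571*m) + 265 = 265 + m² + 571*m)
(K(277) + 43316) + 130884 = ((265 + 277² + 571*277) + 43316) + 130884 = ((265 + 76729 + 158167) + 43316) + 130884 = (235161 + 43316) + 130884 = 278477 + 130884 = 409361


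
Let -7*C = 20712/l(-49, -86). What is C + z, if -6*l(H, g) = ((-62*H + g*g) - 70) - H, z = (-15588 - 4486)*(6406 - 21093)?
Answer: 2387802574770/8099 ≈ 2.9483e+8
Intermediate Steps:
z = 294826838 (z = -20074*(-14687) = 294826838)
l(H, g) = 35/3 - g**2/6 + 21*H/2 (l(H, g) = -(((-62*H + g*g) - 70) - H)/6 = -(((-62*H + g**2) - 70) - H)/6 = -(((g**2 - 62*H) - 70) - H)/6 = -((-70 + g**2 - 62*H) - H)/6 = -(-70 + g**2 - 63*H)/6 = 35/3 - g**2/6 + 21*H/2)
C = 13808/8099 (C = -20712/(7*(35/3 - 1/6*(-86)**2 + (21/2)*(-49))) = -20712/(7*(35/3 - 1/6*7396 - 1029/2)) = -20712/(7*(35/3 - 3698/3 - 1029/2)) = -20712/(7*(-3471/2)) = -20712*(-2)/(7*3471) = -1/7*(-13808/1157) = 13808/8099 ≈ 1.7049)
C + z = 13808/8099 + 294826838 = 2387802574770/8099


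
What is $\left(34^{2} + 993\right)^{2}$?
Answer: $4618201$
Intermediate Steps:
$\left(34^{2} + 993\right)^{2} = \left(1156 + 993\right)^{2} = 2149^{2} = 4618201$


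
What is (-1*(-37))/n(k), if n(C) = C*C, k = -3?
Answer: 37/9 ≈ 4.1111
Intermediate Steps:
n(C) = C**2
(-1*(-37))/n(k) = (-1*(-37))/((-3)**2) = 37/9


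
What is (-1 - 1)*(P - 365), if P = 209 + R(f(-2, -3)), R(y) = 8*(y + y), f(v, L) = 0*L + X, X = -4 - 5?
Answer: 600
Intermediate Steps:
X = -9
f(v, L) = -9 (f(v, L) = 0*L - 9 = 0 - 9 = -9)
R(y) = 16*y (R(y) = 8*(2*y) = 16*y)
P = 65 (P = 209 + 16*(-9) = 209 - 144 = 65)
(-1 - 1)*(P - 365) = (-1 - 1)*(65 - 365) = -2*(-300) = 600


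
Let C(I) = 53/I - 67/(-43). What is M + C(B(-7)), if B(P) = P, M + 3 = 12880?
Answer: 3874167/301 ≈ 12871.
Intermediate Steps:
M = 12877 (M = -3 + 12880 = 12877)
C(I) = 67/43 + 53/I (C(I) = 53/I - 67*(-1/43) = 53/I + 67/43 = 67/43 + 53/I)
M + C(B(-7)) = 12877 + (67/43 + 53/(-7)) = 12877 + (67/43 + 53*(-⅐)) = 12877 + (67/43 - 53/7) = 12877 - 1810/301 = 3874167/301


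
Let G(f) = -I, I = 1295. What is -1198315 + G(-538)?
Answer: -1199610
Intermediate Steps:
G(f) = -1295 (G(f) = -1*1295 = -1295)
-1198315 + G(-538) = -1198315 - 1295 = -1199610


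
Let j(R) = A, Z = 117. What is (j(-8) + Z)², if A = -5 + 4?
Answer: 13456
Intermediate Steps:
A = -1
j(R) = -1
(j(-8) + Z)² = (-1 + 117)² = 116² = 13456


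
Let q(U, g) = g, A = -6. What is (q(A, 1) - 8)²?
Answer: 49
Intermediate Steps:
(q(A, 1) - 8)² = (1 - 8)² = (-7)² = 49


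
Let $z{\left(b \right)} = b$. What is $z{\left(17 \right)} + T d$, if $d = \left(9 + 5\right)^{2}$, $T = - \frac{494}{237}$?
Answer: $- \frac{92795}{237} \approx -391.54$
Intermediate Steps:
$T = - \frac{494}{237}$ ($T = \left(-494\right) \frac{1}{237} = - \frac{494}{237} \approx -2.0844$)
$d = 196$ ($d = 14^{2} = 196$)
$z{\left(17 \right)} + T d = 17 - \frac{96824}{237} = - \frac{92795}{237}$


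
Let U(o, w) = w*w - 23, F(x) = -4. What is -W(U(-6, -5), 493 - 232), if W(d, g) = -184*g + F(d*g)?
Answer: 48028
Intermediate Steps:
U(o, w) = -23 + w² (U(o, w) = w² - 23 = -23 + w²)
W(d, g) = -4 - 184*g (W(d, g) = -184*g - 4 = -4 - 184*g)
-W(U(-6, -5), 493 - 232) = -(-4 - 184*(493 - 232)) = -(-4 - 184*261) = -(-4 - 48024) = -1*(-48028) = 48028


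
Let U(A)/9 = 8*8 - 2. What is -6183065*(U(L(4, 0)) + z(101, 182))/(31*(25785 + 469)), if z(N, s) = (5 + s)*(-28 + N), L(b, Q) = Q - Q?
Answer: -87855170585/813874 ≈ -1.0795e+5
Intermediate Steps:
L(b, Q) = 0
z(N, s) = (-28 + N)*(5 + s)
U(A) = 558 (U(A) = 9*(8*8 - 2) = 9*(64 - 2) = 9*62 = 558)
-6183065*(U(L(4, 0)) + z(101, 182))/(31*(25785 + 469)) = -6183065*(558 + (-140 - 28*182 + 5*101 + 101*182))/(31*(25785 + 469)) = -6183065/((26254/(558 + (-140 - 5096 + 505 + 18382)))*31) = -6183065/((26254/(558 + 13651))*31) = -6183065/((26254/14209)*31) = -6183065/813874/14209 = -6183065*14209/813874 = -87855170585/813874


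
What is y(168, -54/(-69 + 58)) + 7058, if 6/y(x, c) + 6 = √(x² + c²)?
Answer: 669267913/94824 + 11*√94945/94824 ≈ 7058.0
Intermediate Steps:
y(x, c) = 6/(-6 + √(c² + x²)) (y(x, c) = 6/(-6 + √(x² + c²)) = 6/(-6 + √(c² + x²)))
y(168, -54/(-69 + 58)) + 7058 = 6/(-6 + √((-54/(-69 + 58))² + 168²)) + 7058 = 6/(-6 + √((-54/(-11))² + 28224)) + 7058 = 6/(-6 + √((-54*(-1/11))² + 28224)) + 7058 = 6/(-6 + √((54/11)² + 28224)) + 7058 = 6/(-6 + √(2916/121 + 28224)) + 7058 = 6/(-6 + √(3418020/121)) + 7058 = 6/(-6 + 6*√94945/11) + 7058 = 7058 + 6/(-6 + 6*√94945/11)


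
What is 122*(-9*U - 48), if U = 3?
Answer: -9150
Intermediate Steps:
122*(-9*U - 48) = 122*(-9*3 - 48) = 122*(-27 - 48) = 122*(-75) = -9150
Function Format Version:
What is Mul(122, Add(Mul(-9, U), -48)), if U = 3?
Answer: -9150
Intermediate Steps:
Mul(122, Add(Mul(-9, U), -48)) = Mul(122, Add(Mul(-9, 3), -48)) = Mul(122, Add(-27, -48)) = Mul(122, -75) = -9150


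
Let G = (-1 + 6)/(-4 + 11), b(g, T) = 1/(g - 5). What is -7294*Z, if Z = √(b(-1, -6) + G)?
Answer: -521*√966/3 ≈ -5397.7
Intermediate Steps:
b(g, T) = 1/(-5 + g)
G = 5/7 ≈ 0.71429
Z = √966/42 (Z = √(1/(-5 - 1) + 5/7) = √(1/(-6) + 5/7) = √(-⅙ + 5/7) = √(23/42) = √966/42 ≈ 0.74001)
-7294*Z = -521*√966/3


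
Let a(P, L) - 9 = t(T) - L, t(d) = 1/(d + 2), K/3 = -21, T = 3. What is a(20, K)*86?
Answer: 31046/5 ≈ 6209.2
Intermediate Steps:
K = -63 (K = 3*(-21) = -63)
t(d) = 1/(2 + d)
a(P, L) = 46/5 - L (a(P, L) = 9 + (1/(2 + 3) - L) = 9 + (1/5 - L) = 46/5 - L)
a(20, K)*86 = (46/5 - 1*(-63))*86 = (46/5 + 63)*86 = (361/5)*86 = 31046/5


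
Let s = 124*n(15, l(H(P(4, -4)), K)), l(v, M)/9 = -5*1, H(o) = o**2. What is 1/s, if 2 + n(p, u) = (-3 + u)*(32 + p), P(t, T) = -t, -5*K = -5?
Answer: -1/279992 ≈ -3.5715e-6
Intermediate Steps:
K = 1 (K = -1/5*(-5) = 1)
l(v, M) = -45 (l(v, M) = 9*(-5*1) = 9*(-5) = -45)
n(p, u) = -2 + (-3 + u)*(32 + p)
s = -279992 (s = 124*(-98 - 3*15 + 32*(-45) + 15*(-45)) = 124*(-98 - 45 - 1440 - 675) = 124*(-2258) = -279992)
1/s = 1/(-279992) = -1/279992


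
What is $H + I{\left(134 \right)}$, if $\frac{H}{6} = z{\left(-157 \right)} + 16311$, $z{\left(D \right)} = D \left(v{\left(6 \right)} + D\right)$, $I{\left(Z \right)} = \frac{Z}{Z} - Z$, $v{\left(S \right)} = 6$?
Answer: $239975$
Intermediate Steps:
$I{\left(Z \right)} = 1 - Z$
$z{\left(D \right)} = D \left(6 + D\right)$
$H = 240108$ ($H = 6 \left(- 157 \left(6 - 157\right) + 16311\right) = 6 \left(\left(-157\right) \left(-151\right) + 16311\right) = 6 \left(23707 + 16311\right) = 6 \cdot 40018 = 240108$)
$H + I{\left(134 \right)} = 240108 + \left(1 - 134\right) = 240108 - 133 = 239975$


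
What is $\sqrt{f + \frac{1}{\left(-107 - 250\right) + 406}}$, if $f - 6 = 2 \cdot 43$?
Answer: $\frac{3 \sqrt{501}}{7} \approx 9.5927$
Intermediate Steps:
$f = 92$ ($f = 6 + 2 \cdot 43 = 6 + 86 = 92$)
$\sqrt{f + \frac{1}{\left(-107 - 250\right) + 406}} = \sqrt{92 + \frac{1}{\left(-107 - 250\right) + 406}} = \sqrt{92 + \frac{1}{-357 + 406}} = \sqrt{92 + \frac{1}{49}} = \sqrt{\frac{4509}{49}} = \frac{3 \sqrt{501}}{7}$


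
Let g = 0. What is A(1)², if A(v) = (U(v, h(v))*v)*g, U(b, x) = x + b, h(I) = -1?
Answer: 0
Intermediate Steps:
U(b, x) = b + x
A(v) = 0 (A(v) = ((v - 1)*v)*0 = ((-1 + v)*v)*0 = (v*(-1 + v))*0 = 0)
A(1)² = 0² = 0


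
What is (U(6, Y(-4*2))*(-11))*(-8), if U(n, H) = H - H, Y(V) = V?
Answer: 0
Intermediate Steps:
U(n, H) = 0
(U(6, Y(-4*2))*(-11))*(-8) = (0*(-11))*(-8) = 0*(-8) = 0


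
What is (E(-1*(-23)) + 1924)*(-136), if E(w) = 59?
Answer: -269688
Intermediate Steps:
(E(-1*(-23)) + 1924)*(-136) = (59 + 1924)*(-136) = 1983*(-136) = -269688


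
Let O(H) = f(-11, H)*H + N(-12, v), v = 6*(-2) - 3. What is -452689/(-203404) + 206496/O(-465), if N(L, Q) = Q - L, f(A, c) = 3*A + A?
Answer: 5695863473/462337292 ≈ 12.320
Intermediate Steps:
f(A, c) = 4*A
v = -15 (v = -12 - 3 = -15)
O(H) = -3 - 44*H (O(H) = (4*(-11))*H + (-15 - 1*(-12)) = -44*H + (-15 + 12) = -44*H - 3 = -3 - 44*H)
-452689/(-203404) + 206496/O(-465) = -452689/(-203404) + 206496/(-3 - 44*(-465)) = -452689*(-1/203404) + 206496/(-3 + 20460) = 452689/203404 + 206496/20457 = 452689/203404 + 206496*(1/20457) = 452689/203404 + 22944/2273 = 5695863473/462337292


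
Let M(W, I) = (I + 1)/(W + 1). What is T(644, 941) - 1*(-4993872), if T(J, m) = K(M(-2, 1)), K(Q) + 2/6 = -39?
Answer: 14981498/3 ≈ 4.9938e+6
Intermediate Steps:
M(W, I) = (1 + I)/(1 + W)
K(Q) = -118/3 (K(Q) = -⅓ - 39 = -118/3)
T(J, m) = -118/3
T(644, 941) - 1*(-4993872) = -118/3 - 1*(-4993872) = -118/3 + 4993872 = 14981498/3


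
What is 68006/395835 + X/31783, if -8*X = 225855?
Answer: -72109836341/100646590440 ≈ -0.71647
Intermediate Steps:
X = -225855/8 (X = -⅛*225855 = -225855/8 ≈ -28232.)
68006/395835 + X/31783 = 68006/395835 - 225855/8/31783 = 68006*(1/395835) - 225855/8*1/31783 = 68006/395835 - 225855/254264 = -72109836341/100646590440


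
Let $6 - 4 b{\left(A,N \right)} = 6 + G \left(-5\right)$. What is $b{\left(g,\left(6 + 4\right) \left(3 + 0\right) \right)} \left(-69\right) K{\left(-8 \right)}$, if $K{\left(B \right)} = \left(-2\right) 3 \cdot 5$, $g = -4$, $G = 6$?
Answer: $15525$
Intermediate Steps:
$b{\left(A,N \right)} = \frac{15}{2}$ ($b{\left(A,N \right)} = \frac{3}{2} - \frac{6 + 6 \left(-5\right)}{4} = \frac{3}{2} - \frac{6 - 30}{4} = \frac{3}{2} - -6 = \frac{3}{2} + 6 = \frac{15}{2}$)
$K{\left(B \right)} = -30$ ($K{\left(B \right)} = \left(-6\right) 5 = -30$)
$b{\left(g,\left(6 + 4\right) \left(3 + 0\right) \right)} \left(-69\right) K{\left(-8 \right)} = \frac{15}{2} \left(-69\right) \left(-30\right) = \left(- \frac{1035}{2}\right) \left(-30\right) = 15525$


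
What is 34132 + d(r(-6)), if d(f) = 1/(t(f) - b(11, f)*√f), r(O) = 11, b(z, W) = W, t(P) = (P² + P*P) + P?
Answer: 194484159/5698 + √11/5698 ≈ 34132.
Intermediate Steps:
t(P) = P + 2*P² (t(P) = (P² + P²) + P = 2*P² + P = P + 2*P²)
d(f) = 1/(-f^(3/2) + f*(1 + 2*f)) (d(f) = 1/(f*(1 + 2*f) - f*√f) = 1/(f*(1 + 2*f) - f^(3/2)) = 1/(-f^(3/2) + f*(1 + 2*f)))
34132 + d(r(-6)) = 34132 + 1/(11 - 11^(3/2) + 2*11²) = 34132 + 1/(11 - 11*√11 + 2*121) = 34132 + 1/(11 - 11*√11 + 242) = 34132 + 1/(253 - 11*√11)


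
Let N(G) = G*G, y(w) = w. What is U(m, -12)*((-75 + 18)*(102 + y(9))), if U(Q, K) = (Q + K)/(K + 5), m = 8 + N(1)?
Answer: -18981/7 ≈ -2711.6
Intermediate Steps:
N(G) = G²
m = 9 (m = 8 + 1² = 8 + 1 = 9)
U(Q, K) = (K + Q)/(5 + K)
U(m, -12)*((-75 + 18)*(102 + y(9))) = ((-12 + 9)/(5 - 12))*((-75 + 18)*(102 + 9)) = (-3/(-7))*(-57*111) = -⅐*(-3)*(-6327) = (3/7)*(-6327) = -18981/7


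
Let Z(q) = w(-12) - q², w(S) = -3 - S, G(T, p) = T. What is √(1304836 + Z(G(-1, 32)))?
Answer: 2*√326211 ≈ 1142.3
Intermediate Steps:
Z(q) = 9 - q² (Z(q) = (-3 - 1*(-12)) - q² = (-3 + 12) - q² = 9 - q²)
√(1304836 + Z(G(-1, 32))) = √(1304836 + (9 - 1*(-1)²)) = √(1304836 + (9 - 1*1)) = √(1304836 + (9 - 1)) = √(1304836 + 8) = √1304844 = 2*√326211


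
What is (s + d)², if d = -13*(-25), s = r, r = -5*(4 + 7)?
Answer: 72900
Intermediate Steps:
r = -55 (r = -5*11 = -55)
s = -55
d = 325
(s + d)² = (-55 + 325)² = 270² = 72900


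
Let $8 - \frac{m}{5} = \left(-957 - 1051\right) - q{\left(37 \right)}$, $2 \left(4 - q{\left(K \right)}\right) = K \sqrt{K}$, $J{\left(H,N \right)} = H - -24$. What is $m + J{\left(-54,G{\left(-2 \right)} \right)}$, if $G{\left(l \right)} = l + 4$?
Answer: $10070 - \frac{185 \sqrt{37}}{2} \approx 9507.3$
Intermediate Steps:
$G{\left(l \right)} = 4 + l$
$J{\left(H,N \right)} = 24 + H$ ($J{\left(H,N \right)} = H + 24 = 24 + H$)
$q{\left(K \right)} = 4 - \frac{K^{\frac{3}{2}}}{2}$ ($q{\left(K \right)} = 4 - \frac{K \sqrt{K}}{2} = 4 - \frac{K^{\frac{3}{2}}}{2}$)
$m = 10100 - \frac{185 \sqrt{37}}{2}$ ($m = 40 - 5 \left(\left(-957 - 1051\right) - \left(4 - \frac{37^{\frac{3}{2}}}{2}\right)\right) = 40 - 5 \left(-2008 - \left(4 - \frac{37 \sqrt{37}}{2}\right)\right) = 40 - 5 \left(-2012 + \frac{37 \sqrt{37}}{2}\right) = 40 + \left(10060 - \frac{185 \sqrt{37}}{2}\right) = 10100 - \frac{185 \sqrt{37}}{2} \approx 9537.3$)
$m + J{\left(-54,G{\left(-2 \right)} \right)} = \left(10100 - \frac{185 \sqrt{37}}{2}\right) + \left(24 - 54\right) = \left(10100 - \frac{185 \sqrt{37}}{2}\right) - 30 = 10070 - \frac{185 \sqrt{37}}{2}$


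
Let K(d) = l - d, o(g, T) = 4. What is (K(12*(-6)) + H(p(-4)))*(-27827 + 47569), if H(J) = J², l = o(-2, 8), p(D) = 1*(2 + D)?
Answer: 1579360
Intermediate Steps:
p(D) = 2 + D
l = 4
K(d) = 4 - d
(K(12*(-6)) + H(p(-4)))*(-27827 + 47569) = ((4 - 12*(-6)) + (2 - 4)²)*(-27827 + 47569) = ((4 - 1*(-72)) + (-2)²)*19742 = ((4 + 72) + 4)*19742 = (76 + 4)*19742 = 80*19742 = 1579360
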